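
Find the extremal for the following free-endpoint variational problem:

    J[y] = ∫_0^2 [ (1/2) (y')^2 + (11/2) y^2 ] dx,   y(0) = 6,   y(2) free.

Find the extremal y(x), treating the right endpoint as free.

The Lagrangian L = (1/2) (y')^2 + (11/2) y^2 gives
    ∂L/∂y = 11 y,   ∂L/∂y' = y'.
Euler-Lagrange: y'' − 11 y = 0.
With k = sqrt(11), the general solution is
    y(x) = A cosh(sqrt(11) x) + B sinh(sqrt(11) x).
Fixed left endpoint y(0) = 6 ⇒ A = 6.
The right endpoint x = 2 is free, so the natural (transversality) condition is ∂L/∂y' |_{x=2} = 0, i.e. y'(2) = 0.
Compute y'(x) = A k sinh(k x) + B k cosh(k x), so
    y'(2) = A k sinh(k·2) + B k cosh(k·2) = 0
    ⇒ B = −A tanh(k·2) = − 6 tanh(sqrt(11)·2).
Therefore the extremal is
    y(x) = 6 cosh(sqrt(11) x) − 6 tanh(sqrt(11)·2) sinh(sqrt(11) x).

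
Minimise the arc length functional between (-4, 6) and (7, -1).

Arc-length functional: J[y] = ∫ sqrt(1 + (y')^2) dx.
Lagrangian L = sqrt(1 + (y')^2) has no explicit y dependence, so ∂L/∂y = 0 and the Euler-Lagrange equation gives
    d/dx( y' / sqrt(1 + (y')^2) ) = 0  ⇒  y' / sqrt(1 + (y')^2) = const.
Hence y' is constant, so y(x) is affine.
Fitting the endpoints (-4, 6) and (7, -1):
    slope m = ((-1) − 6) / (7 − (-4)) = -7/11,
    intercept c = 6 − m·(-4) = 38/11.
Extremal: y(x) = (-7/11) x + 38/11.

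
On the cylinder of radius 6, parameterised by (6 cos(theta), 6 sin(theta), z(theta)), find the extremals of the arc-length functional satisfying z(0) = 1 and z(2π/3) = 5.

Parameterise the cylinder of radius R = 6 as
    r(θ) = (6 cos θ, 6 sin θ, z(θ)).
The arc-length element is
    ds = sqrt(36 + (dz/dθ)^2) dθ,
so the Lagrangian is L = sqrt(36 + z'^2).
L depends on z' only, not on z or θ, so ∂L/∂z = 0 and
    ∂L/∂z' = z' / sqrt(36 + z'^2).
The Euler-Lagrange equation gives
    d/dθ( z' / sqrt(36 + z'^2) ) = 0,
so z' is constant. Integrating once:
    z(θ) = a θ + b,
a helix on the cylinder (a straight line when the cylinder is unrolled). The constants a, b are determined by the endpoint conditions.
With endpoint conditions z(0) = 1 and z(2π/3) = 5: from z(0) = b we get b = 1, and a·2π/3 + 1 = 5 gives a = 6/π, so
    z(θ) = (6/π) θ + 1.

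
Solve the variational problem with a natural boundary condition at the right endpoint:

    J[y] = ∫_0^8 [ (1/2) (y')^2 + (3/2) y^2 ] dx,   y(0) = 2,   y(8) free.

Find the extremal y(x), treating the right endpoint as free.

The Lagrangian L = (1/2) (y')^2 + (3/2) y^2 gives
    ∂L/∂y = 3 y,   ∂L/∂y' = y'.
Euler-Lagrange: y'' − 3 y = 0.
With k = sqrt(3), the general solution is
    y(x) = A cosh(sqrt(3) x) + B sinh(sqrt(3) x).
Fixed left endpoint y(0) = 2 ⇒ A = 2.
The right endpoint x = 8 is free, so the natural (transversality) condition is ∂L/∂y' |_{x=8} = 0, i.e. y'(8) = 0.
Compute y'(x) = A k sinh(k x) + B k cosh(k x), so
    y'(8) = A k sinh(k·8) + B k cosh(k·8) = 0
    ⇒ B = −A tanh(k·8) = − 2 tanh(sqrt(3)·8).
Therefore the extremal is
    y(x) = 2 cosh(sqrt(3) x) − 2 tanh(sqrt(3)·8) sinh(sqrt(3) x).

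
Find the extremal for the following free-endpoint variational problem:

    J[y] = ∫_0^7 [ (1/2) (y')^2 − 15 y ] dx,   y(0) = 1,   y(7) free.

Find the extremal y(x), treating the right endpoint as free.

The Lagrangian L = (1/2) (y')^2 − 15 y gives
    ∂L/∂y = −15,   ∂L/∂y' = y'.
Euler-Lagrange: d/dx(y') − (−15) = 0, i.e. y'' + 15 = 0, so
    y(x) = −(15/2) x^2 + C1 x + C2.
Fixed left endpoint y(0) = 1 ⇒ C2 = 1.
The right endpoint x = 7 is free, so the natural (transversality) condition is ∂L/∂y' |_{x=7} = 0, i.e. y'(7) = 0.
Compute y'(x) = −15 x + C1, so y'(7) = −105 + C1 = 0 ⇒ C1 = 105.
Therefore the extremal is
    y(x) = −(15/2) x^2 + 105 x + 1.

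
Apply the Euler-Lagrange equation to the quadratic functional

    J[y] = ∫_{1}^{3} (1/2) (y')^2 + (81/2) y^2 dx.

The Lagrangian is L = (1/2) (y')^2 + (81/2) y^2.
Compute ∂L/∂y = 81y, ∂L/∂y' = y'.
The Euler-Lagrange equation d/dx(∂L/∂y') − ∂L/∂y = 0 reduces to
    y'' − 81 y = 0.
Its general solution is
    y(x) = A e^(9x) + B e^(−9x),
with A, B fixed by the endpoint conditions.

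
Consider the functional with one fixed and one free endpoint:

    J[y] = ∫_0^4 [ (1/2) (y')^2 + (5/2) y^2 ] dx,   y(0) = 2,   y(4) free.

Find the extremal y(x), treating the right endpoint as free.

The Lagrangian L = (1/2) (y')^2 + (5/2) y^2 gives
    ∂L/∂y = 5 y,   ∂L/∂y' = y'.
Euler-Lagrange: y'' − 5 y = 0.
With k = sqrt(5), the general solution is
    y(x) = A cosh(sqrt(5) x) + B sinh(sqrt(5) x).
Fixed left endpoint y(0) = 2 ⇒ A = 2.
The right endpoint x = 4 is free, so the natural (transversality) condition is ∂L/∂y' |_{x=4} = 0, i.e. y'(4) = 0.
Compute y'(x) = A k sinh(k x) + B k cosh(k x), so
    y'(4) = A k sinh(k·4) + B k cosh(k·4) = 0
    ⇒ B = −A tanh(k·4) = − 2 tanh(sqrt(5)·4).
Therefore the extremal is
    y(x) = 2 cosh(sqrt(5) x) − 2 tanh(sqrt(5)·4) sinh(sqrt(5) x).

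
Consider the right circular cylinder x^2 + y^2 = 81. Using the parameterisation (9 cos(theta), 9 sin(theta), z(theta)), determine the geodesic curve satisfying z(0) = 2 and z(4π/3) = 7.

Parameterise the cylinder of radius R = 9 as
    r(θ) = (9 cos θ, 9 sin θ, z(θ)).
The arc-length element is
    ds = sqrt(81 + (dz/dθ)^2) dθ,
so the Lagrangian is L = sqrt(81 + z'^2).
L depends on z' only, not on z or θ, so ∂L/∂z = 0 and
    ∂L/∂z' = z' / sqrt(81 + z'^2).
The Euler-Lagrange equation gives
    d/dθ( z' / sqrt(81 + z'^2) ) = 0,
so z' is constant. Integrating once:
    z(θ) = a θ + b,
a helix on the cylinder (a straight line when the cylinder is unrolled). The constants a, b are determined by the endpoint conditions.
With endpoint conditions z(0) = 2 and z(4π/3) = 7: from z(0) = b we get b = 2, and a·4π/3 + 2 = 7 gives a = 15/(4π), so
    z(θ) = (15/(4π)) θ + 2.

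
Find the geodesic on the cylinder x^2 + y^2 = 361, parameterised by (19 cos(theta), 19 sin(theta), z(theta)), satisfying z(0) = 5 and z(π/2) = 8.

Parameterise the cylinder of radius R = 19 as
    r(θ) = (19 cos θ, 19 sin θ, z(θ)).
The arc-length element is
    ds = sqrt(361 + (dz/dθ)^2) dθ,
so the Lagrangian is L = sqrt(361 + z'^2).
L depends on z' only, not on z or θ, so ∂L/∂z = 0 and
    ∂L/∂z' = z' / sqrt(361 + z'^2).
The Euler-Lagrange equation gives
    d/dθ( z' / sqrt(361 + z'^2) ) = 0,
so z' is constant. Integrating once:
    z(θ) = a θ + b,
a helix on the cylinder (a straight line when the cylinder is unrolled). The constants a, b are determined by the endpoint conditions.
With endpoint conditions z(0) = 5 and z(π/2) = 8: from z(0) = b we get b = 5, and a·π/2 + 5 = 8 gives a = 6/π, so
    z(θ) = (6/π) θ + 5.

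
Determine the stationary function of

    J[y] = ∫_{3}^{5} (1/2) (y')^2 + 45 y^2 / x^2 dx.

The Lagrangian is L = (1/2) (y')^2 + 45 y^2 / x^2.
Compute ∂L/∂y = 90y/x^2, ∂L/∂y' = y'.
The Euler-Lagrange equation d/dx(∂L/∂y') − ∂L/∂y = 0 reduces to
    y'' − 90/x^2 · y = 0  (x > 0).
Its general solution is
    y(x) = A x^10 + B x^(-9),
with A, B fixed by the endpoint conditions.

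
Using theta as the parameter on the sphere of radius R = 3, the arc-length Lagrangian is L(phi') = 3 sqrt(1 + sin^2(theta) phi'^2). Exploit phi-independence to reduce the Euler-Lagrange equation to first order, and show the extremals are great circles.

On the sphere of radius R = 3 with spherical coordinates (θ, φ), the induced metric is
    ds^2 = 9(dθ^2 + sin^2(θ) dφ^2).
Parameterise by θ; the arc-length functional is
    J[φ] = ∫ 3 sqrt(1 + sin^2(θ) (dφ/dθ)^2) dθ,
so L = 3 sqrt(1 + sin^2(θ) φ'^2). Compute
    ∂L/∂φ = 0  (L has no explicit φ dependence),
    ∂L/∂φ' = 3 sin^2(θ) φ' / sqrt(1 + sin^2(θ) φ'^2).
Since ∂L/∂φ = 0, the Euler-Lagrange equation
    d/dθ(∂L/∂φ') − ∂L/∂φ = 0
reduces to d/dθ(∂L/∂φ') = 0, i.e. the momentum conjugate to φ is conserved:
    3 sin^2(θ) φ' / sqrt(1 + sin^2(θ) φ'^2) = C.
The overall factor of 3 is constant, so dividing through gives Clairaut's relation sin^2(θ) φ' / sqrt(1 + sin^2(θ) φ'^2) = C' (with C' = C/3). Solving for φ' and integrating gives the great-circle family
    cot(θ) = A cos(φ − φ_0),
i.e. the intersection of the sphere with a plane through the origin. The two constants A and φ_0 (equivalently C and one phase) are fixed by the two endpoint conditions.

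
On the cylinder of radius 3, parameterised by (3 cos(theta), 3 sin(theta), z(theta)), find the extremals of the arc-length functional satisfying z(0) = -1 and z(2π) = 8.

Parameterise the cylinder of radius R = 3 as
    r(θ) = (3 cos θ, 3 sin θ, z(θ)).
The arc-length element is
    ds = sqrt(9 + (dz/dθ)^2) dθ,
so the Lagrangian is L = sqrt(9 + z'^2).
L depends on z' only, not on z or θ, so ∂L/∂z = 0 and
    ∂L/∂z' = z' / sqrt(9 + z'^2).
The Euler-Lagrange equation gives
    d/dθ( z' / sqrt(9 + z'^2) ) = 0,
so z' is constant. Integrating once:
    z(θ) = a θ + b,
a helix on the cylinder (a straight line when the cylinder is unrolled). The constants a, b are determined by the endpoint conditions.
With endpoint conditions z(0) = -1 and z(2π) = 8: from z(0) = b we get b = -1, and a·2π + -1 = 8 gives a = 9/(2π), so
    z(θ) = (9/(2π)) θ − 1.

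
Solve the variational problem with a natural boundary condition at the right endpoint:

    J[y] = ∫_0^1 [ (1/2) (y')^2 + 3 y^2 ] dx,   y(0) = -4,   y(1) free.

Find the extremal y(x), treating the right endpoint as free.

The Lagrangian L = (1/2) (y')^2 + 3 y^2 gives
    ∂L/∂y = 6 y,   ∂L/∂y' = y'.
Euler-Lagrange: y'' − 6 y = 0.
With k = sqrt(6), the general solution is
    y(x) = A cosh(sqrt(6) x) + B sinh(sqrt(6) x).
Fixed left endpoint y(0) = -4 ⇒ A = -4.
The right endpoint x = 1 is free, so the natural (transversality) condition is ∂L/∂y' |_{x=1} = 0, i.e. y'(1) = 0.
Compute y'(x) = A k sinh(k x) + B k cosh(k x), so
    y'(1) = A k sinh(k·1) + B k cosh(k·1) = 0
    ⇒ B = −A tanh(k·1) = 4 tanh(sqrt(6)·1).
Therefore the extremal is
    y(x) = −4 cosh(sqrt(6) x) + 4 tanh(sqrt(6)·1) sinh(sqrt(6) x).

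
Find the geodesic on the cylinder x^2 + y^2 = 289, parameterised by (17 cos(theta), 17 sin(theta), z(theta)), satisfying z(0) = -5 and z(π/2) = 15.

Parameterise the cylinder of radius R = 17 as
    r(θ) = (17 cos θ, 17 sin θ, z(θ)).
The arc-length element is
    ds = sqrt(289 + (dz/dθ)^2) dθ,
so the Lagrangian is L = sqrt(289 + z'^2).
L depends on z' only, not on z or θ, so ∂L/∂z = 0 and
    ∂L/∂z' = z' / sqrt(289 + z'^2).
The Euler-Lagrange equation gives
    d/dθ( z' / sqrt(289 + z'^2) ) = 0,
so z' is constant. Integrating once:
    z(θ) = a θ + b,
a helix on the cylinder (a straight line when the cylinder is unrolled). The constants a, b are determined by the endpoint conditions.
With endpoint conditions z(0) = -5 and z(π/2) = 15: from z(0) = b we get b = -5, and a·π/2 + -5 = 15 gives a = 40/π, so
    z(θ) = (40/π) θ − 5.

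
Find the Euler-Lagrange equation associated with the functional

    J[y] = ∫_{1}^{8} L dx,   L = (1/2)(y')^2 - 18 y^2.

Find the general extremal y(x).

The Lagrangian is L = (1/2)(y')^2 - 18 y^2.
∂L/∂y = -36y.
∂L/∂y' = y'.
The Euler-Lagrange equation d/dx(∂L/∂y') − ∂L/∂y = 0 becomes:
    y'' + 36 y = 0
General solution: y(x) = A sin(6x) + B cos(6x), where A and B are arbitrary constants fixed by the endpoint conditions.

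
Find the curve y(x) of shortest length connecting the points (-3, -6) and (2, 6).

Arc-length functional: J[y] = ∫ sqrt(1 + (y')^2) dx.
Lagrangian L = sqrt(1 + (y')^2) has no explicit y dependence, so ∂L/∂y = 0 and the Euler-Lagrange equation gives
    d/dx( y' / sqrt(1 + (y')^2) ) = 0  ⇒  y' / sqrt(1 + (y')^2) = const.
Hence y' is constant, so y(x) is affine.
Fitting the endpoints (-3, -6) and (2, 6):
    slope m = (6 − (-6)) / (2 − (-3)) = 12/5,
    intercept c = (-6) − m·(-3) = 6/5.
Extremal: y(x) = (12/5) x + 6/5.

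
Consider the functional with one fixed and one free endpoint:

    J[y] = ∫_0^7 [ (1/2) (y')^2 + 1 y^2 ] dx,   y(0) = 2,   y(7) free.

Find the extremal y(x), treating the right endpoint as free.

The Lagrangian L = (1/2) (y')^2 + 1 y^2 gives
    ∂L/∂y = 2 y,   ∂L/∂y' = y'.
Euler-Lagrange: y'' − 2 y = 0.
With k = sqrt(2), the general solution is
    y(x) = A cosh(sqrt(2) x) + B sinh(sqrt(2) x).
Fixed left endpoint y(0) = 2 ⇒ A = 2.
The right endpoint x = 7 is free, so the natural (transversality) condition is ∂L/∂y' |_{x=7} = 0, i.e. y'(7) = 0.
Compute y'(x) = A k sinh(k x) + B k cosh(k x), so
    y'(7) = A k sinh(k·7) + B k cosh(k·7) = 0
    ⇒ B = −A tanh(k·7) = − 2 tanh(sqrt(2)·7).
Therefore the extremal is
    y(x) = 2 cosh(sqrt(2) x) − 2 tanh(sqrt(2)·7) sinh(sqrt(2) x).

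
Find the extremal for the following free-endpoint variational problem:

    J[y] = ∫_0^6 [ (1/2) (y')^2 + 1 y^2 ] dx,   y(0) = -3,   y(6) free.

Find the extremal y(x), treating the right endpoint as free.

The Lagrangian L = (1/2) (y')^2 + 1 y^2 gives
    ∂L/∂y = 2 y,   ∂L/∂y' = y'.
Euler-Lagrange: y'' − 2 y = 0.
With k = sqrt(2), the general solution is
    y(x) = A cosh(sqrt(2) x) + B sinh(sqrt(2) x).
Fixed left endpoint y(0) = -3 ⇒ A = -3.
The right endpoint x = 6 is free, so the natural (transversality) condition is ∂L/∂y' |_{x=6} = 0, i.e. y'(6) = 0.
Compute y'(x) = A k sinh(k x) + B k cosh(k x), so
    y'(6) = A k sinh(k·6) + B k cosh(k·6) = 0
    ⇒ B = −A tanh(k·6) = 3 tanh(sqrt(2)·6).
Therefore the extremal is
    y(x) = −3 cosh(sqrt(2) x) + 3 tanh(sqrt(2)·6) sinh(sqrt(2) x).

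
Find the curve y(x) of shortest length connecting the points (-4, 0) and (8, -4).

Arc-length functional: J[y] = ∫ sqrt(1 + (y')^2) dx.
Lagrangian L = sqrt(1 + (y')^2) has no explicit y dependence, so ∂L/∂y = 0 and the Euler-Lagrange equation gives
    d/dx( y' / sqrt(1 + (y')^2) ) = 0  ⇒  y' / sqrt(1 + (y')^2) = const.
Hence y' is constant, so y(x) is affine.
Fitting the endpoints (-4, 0) and (8, -4):
    slope m = ((-4) − 0) / (8 − (-4)) = -1/3,
    intercept c = 0 − m·(-4) = -4/3.
Extremal: y(x) = (-1/3) x - 4/3.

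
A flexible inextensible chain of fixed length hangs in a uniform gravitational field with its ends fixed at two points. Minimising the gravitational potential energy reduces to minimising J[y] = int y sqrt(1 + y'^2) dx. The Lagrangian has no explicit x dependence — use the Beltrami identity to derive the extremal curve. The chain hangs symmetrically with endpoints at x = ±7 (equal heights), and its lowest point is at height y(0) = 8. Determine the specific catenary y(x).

The Lagrangian L(y, y') = y sqrt(1 + y'^2) has no explicit x dependence, so the Beltrami identity applies:
    L − y' ∂L/∂y' = C.
Compute ∂L/∂y' = y · y' / sqrt(1 + y'^2). Then
    L − y' ∂L/∂y'
    = y sqrt(1 + y'^2) − y · y'^2 / sqrt(1 + y'^2)
    = y (1 + y'^2 − y'^2) / sqrt(1 + y'^2)
    = y / sqrt(1 + y'^2) = C.
Squaring gives y^2 = C^2 (1 + y'^2), i.e.
    y'^2 = y^2 / C^2 − 1.
Separating variables,
    dy / sqrt(y^2 − C^2) = dx / C,
and integrating gives arccosh(y / C) = (x − a)/C, so
    y(x) = C cosh((x − a)/C),
the catenary. The constants C and a are fixed by the two endpoint conditions (and, for the hanging-chain problem, the length constraint selects C).
Now fit the given data. The endpoints x = ±7 are symmetric at equal height, so the catenary is even about its minimum: a = 0 and y(x) = C cosh(x/C). The lowest point is y(0) = C cosh(0) = C, and we are told y(0) = 8, so C = 8. Therefore
    y(x) = 8 cosh(x/8),
and at the endpoints
    y(±7) = 8 cosh(7/8).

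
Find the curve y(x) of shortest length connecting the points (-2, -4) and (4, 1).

Arc-length functional: J[y] = ∫ sqrt(1 + (y')^2) dx.
Lagrangian L = sqrt(1 + (y')^2) has no explicit y dependence, so ∂L/∂y = 0 and the Euler-Lagrange equation gives
    d/dx( y' / sqrt(1 + (y')^2) ) = 0  ⇒  y' / sqrt(1 + (y')^2) = const.
Hence y' is constant, so y(x) is affine.
Fitting the endpoints (-2, -4) and (4, 1):
    slope m = (1 − (-4)) / (4 − (-2)) = 5/6,
    intercept c = (-4) − m·(-2) = -7/3.
Extremal: y(x) = (5/6) x - 7/3.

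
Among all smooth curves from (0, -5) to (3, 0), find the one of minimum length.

Arc-length functional: J[y] = ∫ sqrt(1 + (y')^2) dx.
Lagrangian L = sqrt(1 + (y')^2) has no explicit y dependence, so ∂L/∂y = 0 and the Euler-Lagrange equation gives
    d/dx( y' / sqrt(1 + (y')^2) ) = 0  ⇒  y' / sqrt(1 + (y')^2) = const.
Hence y' is constant, so y(x) is affine.
Fitting the endpoints (0, -5) and (3, 0):
    slope m = (0 − (-5)) / (3 − 0) = 5/3,
    intercept c = (-5) − m·0 = -5.
Extremal: y(x) = (5/3) x - 5.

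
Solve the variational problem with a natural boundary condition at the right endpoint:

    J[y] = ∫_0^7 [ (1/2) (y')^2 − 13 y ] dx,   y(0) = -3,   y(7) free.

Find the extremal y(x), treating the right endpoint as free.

The Lagrangian L = (1/2) (y')^2 − 13 y gives
    ∂L/∂y = −13,   ∂L/∂y' = y'.
Euler-Lagrange: d/dx(y') − (−13) = 0, i.e. y'' + 13 = 0, so
    y(x) = −(13/2) x^2 + C1 x + C2.
Fixed left endpoint y(0) = -3 ⇒ C2 = -3.
The right endpoint x = 7 is free, so the natural (transversality) condition is ∂L/∂y' |_{x=7} = 0, i.e. y'(7) = 0.
Compute y'(x) = −13 x + C1, so y'(7) = −91 + C1 = 0 ⇒ C1 = 91.
Therefore the extremal is
    y(x) = −(13/2) x^2 + 91 x − 3.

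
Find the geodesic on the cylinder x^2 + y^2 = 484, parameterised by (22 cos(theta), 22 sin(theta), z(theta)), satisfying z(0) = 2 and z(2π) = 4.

Parameterise the cylinder of radius R = 22 as
    r(θ) = (22 cos θ, 22 sin θ, z(θ)).
The arc-length element is
    ds = sqrt(484 + (dz/dθ)^2) dθ,
so the Lagrangian is L = sqrt(484 + z'^2).
L depends on z' only, not on z or θ, so ∂L/∂z = 0 and
    ∂L/∂z' = z' / sqrt(484 + z'^2).
The Euler-Lagrange equation gives
    d/dθ( z' / sqrt(484 + z'^2) ) = 0,
so z' is constant. Integrating once:
    z(θ) = a θ + b,
a helix on the cylinder (a straight line when the cylinder is unrolled). The constants a, b are determined by the endpoint conditions.
With endpoint conditions z(0) = 2 and z(2π) = 4: from z(0) = b we get b = 2, and a·2π + 2 = 4 gives a = 1/π, so
    z(θ) = (1/π) θ + 2.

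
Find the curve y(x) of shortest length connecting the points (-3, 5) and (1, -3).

Arc-length functional: J[y] = ∫ sqrt(1 + (y')^2) dx.
Lagrangian L = sqrt(1 + (y')^2) has no explicit y dependence, so ∂L/∂y = 0 and the Euler-Lagrange equation gives
    d/dx( y' / sqrt(1 + (y')^2) ) = 0  ⇒  y' / sqrt(1 + (y')^2) = const.
Hence y' is constant, so y(x) is affine.
Fitting the endpoints (-3, 5) and (1, -3):
    slope m = ((-3) − 5) / (1 − (-3)) = -2,
    intercept c = 5 − m·(-3) = -1.
Extremal: y(x) = -2 x - 1.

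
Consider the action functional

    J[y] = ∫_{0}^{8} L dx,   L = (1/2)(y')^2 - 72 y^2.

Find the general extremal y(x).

The Lagrangian is L = (1/2)(y')^2 - 72 y^2.
∂L/∂y = -144y.
∂L/∂y' = y'.
The Euler-Lagrange equation d/dx(∂L/∂y') − ∂L/∂y = 0 becomes:
    y'' + 144 y = 0
General solution: y(x) = A sin(12x) + B cos(12x), where A and B are arbitrary constants fixed by the endpoint conditions.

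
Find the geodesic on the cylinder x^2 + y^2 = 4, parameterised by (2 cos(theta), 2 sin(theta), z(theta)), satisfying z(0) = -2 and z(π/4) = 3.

Parameterise the cylinder of radius R = 2 as
    r(θ) = (2 cos θ, 2 sin θ, z(θ)).
The arc-length element is
    ds = sqrt(4 + (dz/dθ)^2) dθ,
so the Lagrangian is L = sqrt(4 + z'^2).
L depends on z' only, not on z or θ, so ∂L/∂z = 0 and
    ∂L/∂z' = z' / sqrt(4 + z'^2).
The Euler-Lagrange equation gives
    d/dθ( z' / sqrt(4 + z'^2) ) = 0,
so z' is constant. Integrating once:
    z(θ) = a θ + b,
a helix on the cylinder (a straight line when the cylinder is unrolled). The constants a, b are determined by the endpoint conditions.
With endpoint conditions z(0) = -2 and z(π/4) = 3: from z(0) = b we get b = -2, and a·π/4 + -2 = 3 gives a = 20/π, so
    z(θ) = (20/π) θ − 2.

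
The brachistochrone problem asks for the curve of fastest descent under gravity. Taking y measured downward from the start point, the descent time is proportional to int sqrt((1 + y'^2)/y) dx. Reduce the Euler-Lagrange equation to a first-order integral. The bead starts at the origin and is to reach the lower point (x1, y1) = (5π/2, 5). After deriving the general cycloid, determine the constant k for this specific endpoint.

The Lagrangian L = sqrt((1 + y'^2) / y) has no explicit x dependence, so the Beltrami identity applies:
    L − y' ∂L/∂y' = C.
Compute ∂L/∂y' = y' / sqrt(y (1 + y'^2)).
Substitute:
    sqrt((1 + y'^2)/y) − y'·y' / sqrt(y (1 + y'^2))
    = (1 + y'^2) / sqrt(y (1 + y'^2)) − y'^2 / sqrt(y (1 + y'^2))
    = 1 / sqrt(y (1 + y'^2)) = C.
Squaring and rearranging gives the first integral
    y (1 + y'^2) = 1/C^2 =: k   (constant).
Solving this first-order ODE by the substitution
    y = (k/2)(1 − cos θ)
yields the cycloid parameterisation
    x(θ) = (k/2)(θ − sin θ),   y(θ) = (k/2)(1 − cos θ).
The constant k is fixed by the endpoint condition.
Now fit the given lower endpoint (x1, y1) = (5π/2, 5). At the bottom of the first arch (θ = π), the parametric equations give
    y(π) = (k/2)(1 − cos π) = k,
    x(π) = (k/2)(π − sin π) = kπ/2.
Matching y(π) = 5 gives k = 5, consistent with x(π) = 5π/2. Therefore the specific cycloid is
    x(θ) = (5/2)(θ − sin θ),   y(θ) = (5/2)(1 − cos θ).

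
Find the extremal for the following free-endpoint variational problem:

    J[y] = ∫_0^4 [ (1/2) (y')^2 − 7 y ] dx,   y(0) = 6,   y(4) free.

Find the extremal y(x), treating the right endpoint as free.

The Lagrangian L = (1/2) (y')^2 − 7 y gives
    ∂L/∂y = −7,   ∂L/∂y' = y'.
Euler-Lagrange: d/dx(y') − (−7) = 0, i.e. y'' + 7 = 0, so
    y(x) = −(7/2) x^2 + C1 x + C2.
Fixed left endpoint y(0) = 6 ⇒ C2 = 6.
The right endpoint x = 4 is free, so the natural (transversality) condition is ∂L/∂y' |_{x=4} = 0, i.e. y'(4) = 0.
Compute y'(x) = −7 x + C1, so y'(4) = −28 + C1 = 0 ⇒ C1 = 28.
Therefore the extremal is
    y(x) = −(7/2) x^2 + 28 x + 6.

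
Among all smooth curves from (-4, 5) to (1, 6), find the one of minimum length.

Arc-length functional: J[y] = ∫ sqrt(1 + (y')^2) dx.
Lagrangian L = sqrt(1 + (y')^2) has no explicit y dependence, so ∂L/∂y = 0 and the Euler-Lagrange equation gives
    d/dx( y' / sqrt(1 + (y')^2) ) = 0  ⇒  y' / sqrt(1 + (y')^2) = const.
Hence y' is constant, so y(x) is affine.
Fitting the endpoints (-4, 5) and (1, 6):
    slope m = (6 − 5) / (1 − (-4)) = 1/5,
    intercept c = 5 − m·(-4) = 29/5.
Extremal: y(x) = (1/5) x + 29/5.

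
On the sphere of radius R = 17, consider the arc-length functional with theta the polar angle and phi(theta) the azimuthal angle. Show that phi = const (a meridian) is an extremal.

On the sphere of radius R = 17 with spherical coordinates (θ, φ), the induced metric is
    ds^2 = 289(dθ^2 + sin^2(θ) dφ^2).
Using θ as the parameter, the arc-length functional becomes
    J[φ] = ∫ 17 sqrt(1 + sin^2(θ) (dφ/dθ)^2) dθ.
So L = 17 sqrt(1 + sin^2(θ) φ'^2). Compute
    ∂L/∂φ = 0  (L has no explicit φ dependence),
    ∂L/∂φ' = 17 sin^2(θ) φ' / sqrt(1 + sin^2(θ) φ'^2).
For the candidate φ(θ) = c (constant), φ' = 0, so ∂L/∂φ' evaluated along the candidate vanishes, and ∂L/∂φ is identically zero. Hence
    d/dθ(∂L/∂φ') − ∂L/∂φ = 0
is satisfied. Therefore meridians φ = const are extremals of arc length — they are geodesics on the sphere.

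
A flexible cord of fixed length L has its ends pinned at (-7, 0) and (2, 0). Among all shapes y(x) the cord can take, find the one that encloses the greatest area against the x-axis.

Set up the augmented Lagrangian using a multiplier λ for the length constraint:
    F(y, y') = y − λ sqrt(1 + y'^2).
F has no explicit x dependence, so the Beltrami identity yields a first integral
    F − y' ∂F/∂y' = C.
Compute ∂F/∂y' = −λ y' / sqrt(1 + y'^2). Then
    y − λ sqrt(1 + y'^2) + λ y'^2 / sqrt(1 + y'^2) = C
    ⇒  y − λ / sqrt(1 + y'^2) = C.
Solving for y' and integrating gives
    (x − a)^2 + (y − b)^2 = λ^2,
a circular arc of radius λ. The constants a, b are determined by the endpoint conditions y(-7) = y(2) = 0, and λ is fixed implicitly by the length constraint
    ∫_{-7}^{2} sqrt(1 + y'^2) dx = L.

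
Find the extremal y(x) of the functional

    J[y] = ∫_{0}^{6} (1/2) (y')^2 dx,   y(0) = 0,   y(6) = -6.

The Lagrangian is L = (1/2) (y')^2.
Compute ∂L/∂y = 0, ∂L/∂y' = y'.
The Euler-Lagrange equation d/dx(∂L/∂y') − ∂L/∂y = 0 reduces to
    y'' = 0.
Its general solution is
    y(x) = A x + B,
with A, B fixed by the endpoint conditions.
Applying the endpoint conditions y(0) = 0 and y(6) = -6: solve A·0 + B = 0 and A·6 + B = -6. Subtracting gives A(6 − 0) = -6 − 0, so A = -1, and B = 0 − A·0 = 0. Therefore
    y(x) = -x.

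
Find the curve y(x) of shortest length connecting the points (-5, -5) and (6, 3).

Arc-length functional: J[y] = ∫ sqrt(1 + (y')^2) dx.
Lagrangian L = sqrt(1 + (y')^2) has no explicit y dependence, so ∂L/∂y = 0 and the Euler-Lagrange equation gives
    d/dx( y' / sqrt(1 + (y')^2) ) = 0  ⇒  y' / sqrt(1 + (y')^2) = const.
Hence y' is constant, so y(x) is affine.
Fitting the endpoints (-5, -5) and (6, 3):
    slope m = (3 − (-5)) / (6 − (-5)) = 8/11,
    intercept c = (-5) − m·(-5) = -15/11.
Extremal: y(x) = (8/11) x - 15/11.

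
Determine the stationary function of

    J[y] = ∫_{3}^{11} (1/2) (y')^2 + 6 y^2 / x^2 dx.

The Lagrangian is L = (1/2) (y')^2 + 6 y^2 / x^2.
Compute ∂L/∂y = 12y/x^2, ∂L/∂y' = y'.
The Euler-Lagrange equation d/dx(∂L/∂y') − ∂L/∂y = 0 reduces to
    y'' − 12/x^2 · y = 0  (x > 0).
Its general solution is
    y(x) = A x^4 + B x^(-3),
with A, B fixed by the endpoint conditions.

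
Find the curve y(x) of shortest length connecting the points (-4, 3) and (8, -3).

Arc-length functional: J[y] = ∫ sqrt(1 + (y')^2) dx.
Lagrangian L = sqrt(1 + (y')^2) has no explicit y dependence, so ∂L/∂y = 0 and the Euler-Lagrange equation gives
    d/dx( y' / sqrt(1 + (y')^2) ) = 0  ⇒  y' / sqrt(1 + (y')^2) = const.
Hence y' is constant, so y(x) is affine.
Fitting the endpoints (-4, 3) and (8, -3):
    slope m = ((-3) − 3) / (8 − (-4)) = -1/2,
    intercept c = 3 − m·(-4) = 1.
Extremal: y(x) = (-1/2) x + 1.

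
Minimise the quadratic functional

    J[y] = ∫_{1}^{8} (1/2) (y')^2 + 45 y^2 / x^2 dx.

The Lagrangian is L = (1/2) (y')^2 + 45 y^2 / x^2.
Compute ∂L/∂y = 90y/x^2, ∂L/∂y' = y'.
The Euler-Lagrange equation d/dx(∂L/∂y') − ∂L/∂y = 0 reduces to
    y'' − 90/x^2 · y = 0  (x > 0).
Its general solution is
    y(x) = A x^10 + B x^(-9),
with A, B fixed by the endpoint conditions.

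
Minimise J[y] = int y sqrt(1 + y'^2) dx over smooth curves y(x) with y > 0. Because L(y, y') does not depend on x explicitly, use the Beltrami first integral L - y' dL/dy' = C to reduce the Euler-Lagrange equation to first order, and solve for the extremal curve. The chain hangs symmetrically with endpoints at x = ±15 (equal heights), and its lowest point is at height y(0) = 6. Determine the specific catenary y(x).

The Lagrangian L(y, y') = y sqrt(1 + y'^2) has no explicit x dependence, so the Beltrami identity applies:
    L − y' ∂L/∂y' = C.
Compute ∂L/∂y' = y · y' / sqrt(1 + y'^2). Then
    L − y' ∂L/∂y'
    = y sqrt(1 + y'^2) − y · y'^2 / sqrt(1 + y'^2)
    = y (1 + y'^2 − y'^2) / sqrt(1 + y'^2)
    = y / sqrt(1 + y'^2) = C.
Squaring gives y^2 = C^2 (1 + y'^2), i.e.
    y'^2 = y^2 / C^2 − 1.
Separating variables,
    dy / sqrt(y^2 − C^2) = dx / C,
and integrating gives arccosh(y / C) = (x − a)/C, so
    y(x) = C cosh((x − a)/C),
the catenary. The constants C and a are fixed by the two endpoint conditions (and, for the hanging-chain problem, the length constraint selects C).
Now fit the given data. The endpoints x = ±15 are symmetric at equal height, so the catenary is even about its minimum: a = 0 and y(x) = C cosh(x/C). The lowest point is y(0) = C cosh(0) = C, and we are told y(0) = 6, so C = 6. Therefore
    y(x) = 6 cosh(x/6),
and at the endpoints
    y(±15) = 6 cosh(15/6).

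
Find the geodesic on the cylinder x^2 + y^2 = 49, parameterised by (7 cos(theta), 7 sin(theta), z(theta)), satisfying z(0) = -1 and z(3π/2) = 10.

Parameterise the cylinder of radius R = 7 as
    r(θ) = (7 cos θ, 7 sin θ, z(θ)).
The arc-length element is
    ds = sqrt(49 + (dz/dθ)^2) dθ,
so the Lagrangian is L = sqrt(49 + z'^2).
L depends on z' only, not on z or θ, so ∂L/∂z = 0 and
    ∂L/∂z' = z' / sqrt(49 + z'^2).
The Euler-Lagrange equation gives
    d/dθ( z' / sqrt(49 + z'^2) ) = 0,
so z' is constant. Integrating once:
    z(θ) = a θ + b,
a helix on the cylinder (a straight line when the cylinder is unrolled). The constants a, b are determined by the endpoint conditions.
With endpoint conditions z(0) = -1 and z(3π/2) = 10: from z(0) = b we get b = -1, and a·3π/2 + -1 = 10 gives a = 22/(3π), so
    z(θ) = (22/(3π)) θ − 1.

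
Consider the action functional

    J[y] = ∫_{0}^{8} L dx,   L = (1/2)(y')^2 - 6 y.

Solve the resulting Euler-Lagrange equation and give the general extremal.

The Lagrangian is L = (1/2)(y')^2 - 6 y.
∂L/∂y = -6.
∂L/∂y' = y'.
The Euler-Lagrange equation d/dx(∂L/∂y') − ∂L/∂y = 0 becomes:
    y'' + 6 = 0
General solution: y(x) = -3 x^2 + A x + B, where A and B are arbitrary constants fixed by the endpoint conditions.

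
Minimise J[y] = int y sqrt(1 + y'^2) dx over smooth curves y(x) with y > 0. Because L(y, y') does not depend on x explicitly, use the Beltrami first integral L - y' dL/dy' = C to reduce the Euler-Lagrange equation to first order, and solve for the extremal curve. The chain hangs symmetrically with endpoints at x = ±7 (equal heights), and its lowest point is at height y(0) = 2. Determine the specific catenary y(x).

The Lagrangian L(y, y') = y sqrt(1 + y'^2) has no explicit x dependence, so the Beltrami identity applies:
    L − y' ∂L/∂y' = C.
Compute ∂L/∂y' = y · y' / sqrt(1 + y'^2). Then
    L − y' ∂L/∂y'
    = y sqrt(1 + y'^2) − y · y'^2 / sqrt(1 + y'^2)
    = y (1 + y'^2 − y'^2) / sqrt(1 + y'^2)
    = y / sqrt(1 + y'^2) = C.
Squaring gives y^2 = C^2 (1 + y'^2), i.e.
    y'^2 = y^2 / C^2 − 1.
Separating variables,
    dy / sqrt(y^2 − C^2) = dx / C,
and integrating gives arccosh(y / C) = (x − a)/C, so
    y(x) = C cosh((x − a)/C),
the catenary. The constants C and a are fixed by the two endpoint conditions (and, for the hanging-chain problem, the length constraint selects C).
Now fit the given data. The endpoints x = ±7 are symmetric at equal height, so the catenary is even about its minimum: a = 0 and y(x) = C cosh(x/C). The lowest point is y(0) = C cosh(0) = C, and we are told y(0) = 2, so C = 2. Therefore
    y(x) = 2 cosh(x/2),
and at the endpoints
    y(±7) = 2 cosh(7/2).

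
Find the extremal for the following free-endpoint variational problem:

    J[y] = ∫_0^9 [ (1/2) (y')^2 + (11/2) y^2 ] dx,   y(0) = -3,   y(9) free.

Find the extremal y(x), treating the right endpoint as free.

The Lagrangian L = (1/2) (y')^2 + (11/2) y^2 gives
    ∂L/∂y = 11 y,   ∂L/∂y' = y'.
Euler-Lagrange: y'' − 11 y = 0.
With k = sqrt(11), the general solution is
    y(x) = A cosh(sqrt(11) x) + B sinh(sqrt(11) x).
Fixed left endpoint y(0) = -3 ⇒ A = -3.
The right endpoint x = 9 is free, so the natural (transversality) condition is ∂L/∂y' |_{x=9} = 0, i.e. y'(9) = 0.
Compute y'(x) = A k sinh(k x) + B k cosh(k x), so
    y'(9) = A k sinh(k·9) + B k cosh(k·9) = 0
    ⇒ B = −A tanh(k·9) = 3 tanh(sqrt(11)·9).
Therefore the extremal is
    y(x) = −3 cosh(sqrt(11) x) + 3 tanh(sqrt(11)·9) sinh(sqrt(11) x).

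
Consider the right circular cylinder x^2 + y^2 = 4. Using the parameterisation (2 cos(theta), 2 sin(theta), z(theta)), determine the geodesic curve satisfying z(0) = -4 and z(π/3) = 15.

Parameterise the cylinder of radius R = 2 as
    r(θ) = (2 cos θ, 2 sin θ, z(θ)).
The arc-length element is
    ds = sqrt(4 + (dz/dθ)^2) dθ,
so the Lagrangian is L = sqrt(4 + z'^2).
L depends on z' only, not on z or θ, so ∂L/∂z = 0 and
    ∂L/∂z' = z' / sqrt(4 + z'^2).
The Euler-Lagrange equation gives
    d/dθ( z' / sqrt(4 + z'^2) ) = 0,
so z' is constant. Integrating once:
    z(θ) = a θ + b,
a helix on the cylinder (a straight line when the cylinder is unrolled). The constants a, b are determined by the endpoint conditions.
With endpoint conditions z(0) = -4 and z(π/3) = 15: from z(0) = b we get b = -4, and a·π/3 + -4 = 15 gives a = 57/π, so
    z(θ) = (57/π) θ − 4.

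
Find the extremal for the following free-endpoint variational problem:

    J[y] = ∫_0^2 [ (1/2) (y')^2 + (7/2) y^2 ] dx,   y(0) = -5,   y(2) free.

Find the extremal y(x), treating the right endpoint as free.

The Lagrangian L = (1/2) (y')^2 + (7/2) y^2 gives
    ∂L/∂y = 7 y,   ∂L/∂y' = y'.
Euler-Lagrange: y'' − 7 y = 0.
With k = sqrt(7), the general solution is
    y(x) = A cosh(sqrt(7) x) + B sinh(sqrt(7) x).
Fixed left endpoint y(0) = -5 ⇒ A = -5.
The right endpoint x = 2 is free, so the natural (transversality) condition is ∂L/∂y' |_{x=2} = 0, i.e. y'(2) = 0.
Compute y'(x) = A k sinh(k x) + B k cosh(k x), so
    y'(2) = A k sinh(k·2) + B k cosh(k·2) = 0
    ⇒ B = −A tanh(k·2) = 5 tanh(sqrt(7)·2).
Therefore the extremal is
    y(x) = −5 cosh(sqrt(7) x) + 5 tanh(sqrt(7)·2) sinh(sqrt(7) x).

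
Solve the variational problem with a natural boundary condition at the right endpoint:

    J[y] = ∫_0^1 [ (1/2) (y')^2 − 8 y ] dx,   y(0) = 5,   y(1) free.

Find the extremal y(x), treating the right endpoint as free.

The Lagrangian L = (1/2) (y')^2 − 8 y gives
    ∂L/∂y = −8,   ∂L/∂y' = y'.
Euler-Lagrange: d/dx(y') − (−8) = 0, i.e. y'' + 8 = 0, so
    y(x) = −(8/2) x^2 + C1 x + C2.
Fixed left endpoint y(0) = 5 ⇒ C2 = 5.
The right endpoint x = 1 is free, so the natural (transversality) condition is ∂L/∂y' |_{x=1} = 0, i.e. y'(1) = 0.
Compute y'(x) = −8 x + C1, so y'(1) = −8 + C1 = 0 ⇒ C1 = 8.
Therefore the extremal is
    y(x) = −4 x^2 + 8 x + 5.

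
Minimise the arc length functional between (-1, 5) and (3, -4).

Arc-length functional: J[y] = ∫ sqrt(1 + (y')^2) dx.
Lagrangian L = sqrt(1 + (y')^2) has no explicit y dependence, so ∂L/∂y = 0 and the Euler-Lagrange equation gives
    d/dx( y' / sqrt(1 + (y')^2) ) = 0  ⇒  y' / sqrt(1 + (y')^2) = const.
Hence y' is constant, so y(x) is affine.
Fitting the endpoints (-1, 5) and (3, -4):
    slope m = ((-4) − 5) / (3 − (-1)) = -9/4,
    intercept c = 5 − m·(-1) = 11/4.
Extremal: y(x) = (-9/4) x + 11/4.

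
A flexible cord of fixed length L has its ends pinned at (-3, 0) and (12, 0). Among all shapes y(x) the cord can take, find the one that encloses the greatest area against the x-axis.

Set up the augmented Lagrangian using a multiplier λ for the length constraint:
    F(y, y') = y − λ sqrt(1 + y'^2).
F has no explicit x dependence, so the Beltrami identity yields a first integral
    F − y' ∂F/∂y' = C.
Compute ∂F/∂y' = −λ y' / sqrt(1 + y'^2). Then
    y − λ sqrt(1 + y'^2) + λ y'^2 / sqrt(1 + y'^2) = C
    ⇒  y − λ / sqrt(1 + y'^2) = C.
Solving for y' and integrating gives
    (x − a)^2 + (y − b)^2 = λ^2,
a circular arc of radius λ. The constants a, b are determined by the endpoint conditions y(-3) = y(12) = 0, and λ is fixed implicitly by the length constraint
    ∫_{-3}^{12} sqrt(1 + y'^2) dx = L.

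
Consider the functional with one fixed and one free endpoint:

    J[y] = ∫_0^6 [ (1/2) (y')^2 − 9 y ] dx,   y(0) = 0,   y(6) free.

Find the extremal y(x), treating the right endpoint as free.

The Lagrangian L = (1/2) (y')^2 − 9 y gives
    ∂L/∂y = −9,   ∂L/∂y' = y'.
Euler-Lagrange: d/dx(y') − (−9) = 0, i.e. y'' + 9 = 0, so
    y(x) = −(9/2) x^2 + C1 x + C2.
Fixed left endpoint y(0) = 0 ⇒ C2 = 0.
The right endpoint x = 6 is free, so the natural (transversality) condition is ∂L/∂y' |_{x=6} = 0, i.e. y'(6) = 0.
Compute y'(x) = −9 x + C1, so y'(6) = −54 + C1 = 0 ⇒ C1 = 54.
Therefore the extremal is
    y(x) = −(9/2) x^2 + 54 x.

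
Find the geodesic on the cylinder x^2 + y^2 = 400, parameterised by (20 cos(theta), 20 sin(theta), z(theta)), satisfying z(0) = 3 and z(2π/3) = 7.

Parameterise the cylinder of radius R = 20 as
    r(θ) = (20 cos θ, 20 sin θ, z(θ)).
The arc-length element is
    ds = sqrt(400 + (dz/dθ)^2) dθ,
so the Lagrangian is L = sqrt(400 + z'^2).
L depends on z' only, not on z or θ, so ∂L/∂z = 0 and
    ∂L/∂z' = z' / sqrt(400 + z'^2).
The Euler-Lagrange equation gives
    d/dθ( z' / sqrt(400 + z'^2) ) = 0,
so z' is constant. Integrating once:
    z(θ) = a θ + b,
a helix on the cylinder (a straight line when the cylinder is unrolled). The constants a, b are determined by the endpoint conditions.
With endpoint conditions z(0) = 3 and z(2π/3) = 7: from z(0) = b we get b = 3, and a·2π/3 + 3 = 7 gives a = 6/π, so
    z(θ) = (6/π) θ + 3.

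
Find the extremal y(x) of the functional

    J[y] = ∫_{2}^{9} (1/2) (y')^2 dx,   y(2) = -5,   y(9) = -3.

The Lagrangian is L = (1/2) (y')^2.
Compute ∂L/∂y = 0, ∂L/∂y' = y'.
The Euler-Lagrange equation d/dx(∂L/∂y') − ∂L/∂y = 0 reduces to
    y'' = 0.
Its general solution is
    y(x) = A x + B,
with A, B fixed by the endpoint conditions.
Applying the endpoint conditions y(2) = -5 and y(9) = -3: solve A·2 + B = -5 and A·9 + B = -3. Subtracting gives A(9 − 2) = -3 − -5, so A = 2/7, and B = -5 − A·2 = -39/7. Therefore
    y(x) = (2/7) x - 39/7.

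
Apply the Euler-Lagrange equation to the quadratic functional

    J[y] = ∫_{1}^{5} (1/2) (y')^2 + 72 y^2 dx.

The Lagrangian is L = (1/2) (y')^2 + 72 y^2.
Compute ∂L/∂y = 144y, ∂L/∂y' = y'.
The Euler-Lagrange equation d/dx(∂L/∂y') − ∂L/∂y = 0 reduces to
    y'' − 144 y = 0.
Its general solution is
    y(x) = A e^(12x) + B e^(−12x),
with A, B fixed by the endpoint conditions.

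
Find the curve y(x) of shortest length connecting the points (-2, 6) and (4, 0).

Arc-length functional: J[y] = ∫ sqrt(1 + (y')^2) dx.
Lagrangian L = sqrt(1 + (y')^2) has no explicit y dependence, so ∂L/∂y = 0 and the Euler-Lagrange equation gives
    d/dx( y' / sqrt(1 + (y')^2) ) = 0  ⇒  y' / sqrt(1 + (y')^2) = const.
Hence y' is constant, so y(x) is affine.
Fitting the endpoints (-2, 6) and (4, 0):
    slope m = (0 − 6) / (4 − (-2)) = -1,
    intercept c = 6 − m·(-2) = 4.
Extremal: y(x) = -x + 4.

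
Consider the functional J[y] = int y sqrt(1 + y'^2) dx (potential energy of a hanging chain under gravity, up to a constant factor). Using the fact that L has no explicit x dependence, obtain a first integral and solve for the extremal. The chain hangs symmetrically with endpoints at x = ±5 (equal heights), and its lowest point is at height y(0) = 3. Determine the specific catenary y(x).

The Lagrangian L(y, y') = y sqrt(1 + y'^2) has no explicit x dependence, so the Beltrami identity applies:
    L − y' ∂L/∂y' = C.
Compute ∂L/∂y' = y · y' / sqrt(1 + y'^2). Then
    L − y' ∂L/∂y'
    = y sqrt(1 + y'^2) − y · y'^2 / sqrt(1 + y'^2)
    = y (1 + y'^2 − y'^2) / sqrt(1 + y'^2)
    = y / sqrt(1 + y'^2) = C.
Squaring gives y^2 = C^2 (1 + y'^2), i.e.
    y'^2 = y^2 / C^2 − 1.
Separating variables,
    dy / sqrt(y^2 − C^2) = dx / C,
and integrating gives arccosh(y / C) = (x − a)/C, so
    y(x) = C cosh((x − a)/C),
the catenary. The constants C and a are fixed by the two endpoint conditions (and, for the hanging-chain problem, the length constraint selects C).
Now fit the given data. The endpoints x = ±5 are symmetric at equal height, so the catenary is even about its minimum: a = 0 and y(x) = C cosh(x/C). The lowest point is y(0) = C cosh(0) = C, and we are told y(0) = 3, so C = 3. Therefore
    y(x) = 3 cosh(x/3),
and at the endpoints
    y(±5) = 3 cosh(5/3).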